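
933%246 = 195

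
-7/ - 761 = 7/761 =0.01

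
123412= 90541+32871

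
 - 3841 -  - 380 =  - 3461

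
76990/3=76990/3 = 25663.33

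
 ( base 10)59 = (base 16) 3b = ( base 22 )2F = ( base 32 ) 1R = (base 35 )1O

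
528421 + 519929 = 1048350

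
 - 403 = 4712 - 5115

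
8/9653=8/9653 = 0.00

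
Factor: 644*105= 67620 = 2^2*3^1*5^1*7^2*23^1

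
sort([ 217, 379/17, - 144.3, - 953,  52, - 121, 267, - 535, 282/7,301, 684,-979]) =[-979,-953, - 535, - 144.3, - 121, 379/17, 282/7,52, 217,267, 301,  684] 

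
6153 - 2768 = 3385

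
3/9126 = 1/3042 = 0.00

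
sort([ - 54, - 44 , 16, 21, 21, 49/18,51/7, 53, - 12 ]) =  [ - 54, -44, - 12, 49/18, 51/7, 16 , 21, 21, 53]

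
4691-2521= 2170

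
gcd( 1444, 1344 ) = 4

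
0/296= 0 = 0.00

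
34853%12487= 9879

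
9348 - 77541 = - 68193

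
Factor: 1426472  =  2^3*41^1 * 4349^1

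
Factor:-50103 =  - 3^2*19^1 *293^1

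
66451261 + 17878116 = 84329377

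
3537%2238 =1299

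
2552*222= 566544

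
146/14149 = 146/14149 = 0.01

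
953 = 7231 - 6278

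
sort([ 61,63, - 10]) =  [ - 10,61,63]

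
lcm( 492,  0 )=0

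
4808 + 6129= 10937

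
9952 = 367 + 9585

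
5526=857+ 4669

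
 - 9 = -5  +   - 4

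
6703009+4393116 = 11096125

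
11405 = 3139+8266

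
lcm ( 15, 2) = 30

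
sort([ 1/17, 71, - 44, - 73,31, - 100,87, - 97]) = [ - 100,  -  97, - 73, - 44, 1/17,31,71,87]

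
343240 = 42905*8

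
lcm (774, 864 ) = 37152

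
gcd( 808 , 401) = 1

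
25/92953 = 25/92953 = 0.00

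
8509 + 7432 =15941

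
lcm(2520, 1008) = 5040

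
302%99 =5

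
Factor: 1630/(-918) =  -815/459=-  3^( - 3)*5^1*17^(  -  1)*163^1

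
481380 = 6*80230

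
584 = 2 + 582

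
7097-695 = 6402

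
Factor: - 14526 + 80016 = 2^1*3^1*5^1  *  37^1*59^1= 65490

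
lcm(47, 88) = 4136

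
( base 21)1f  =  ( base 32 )14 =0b100100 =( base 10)36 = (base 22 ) 1e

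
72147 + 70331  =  142478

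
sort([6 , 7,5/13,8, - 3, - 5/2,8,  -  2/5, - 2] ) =[ - 3, - 5/2,-2,-2/5, 5/13,  6,7 , 8,8 ] 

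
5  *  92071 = 460355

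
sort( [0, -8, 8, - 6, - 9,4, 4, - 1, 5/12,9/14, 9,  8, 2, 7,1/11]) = [  -  9, -8, - 6,  -  1,  0, 1/11,  5/12, 9/14, 2,4, 4, 7,8, 8 , 9] 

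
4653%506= 99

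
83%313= 83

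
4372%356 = 100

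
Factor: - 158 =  -2^1 * 79^1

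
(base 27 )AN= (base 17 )104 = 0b100100101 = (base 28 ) ad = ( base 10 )293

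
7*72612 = 508284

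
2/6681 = 2/6681= 0.00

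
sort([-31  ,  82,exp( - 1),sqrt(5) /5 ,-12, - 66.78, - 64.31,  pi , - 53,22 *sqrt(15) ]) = [  -  66.78, - 64.31, - 53 ,-31,  -  12, exp(  -  1 ),sqrt( 5)/5 , pi , 82,  22 * sqrt( 15) ]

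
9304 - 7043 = 2261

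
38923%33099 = 5824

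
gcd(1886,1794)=46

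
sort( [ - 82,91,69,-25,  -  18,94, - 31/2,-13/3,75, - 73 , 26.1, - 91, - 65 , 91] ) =[ - 91, - 82, - 73, - 65, - 25, - 18, - 31/2, - 13/3, 26.1, 69 , 75, 91,91,94 ]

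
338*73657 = 24896066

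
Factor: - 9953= - 37^1*269^1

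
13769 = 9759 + 4010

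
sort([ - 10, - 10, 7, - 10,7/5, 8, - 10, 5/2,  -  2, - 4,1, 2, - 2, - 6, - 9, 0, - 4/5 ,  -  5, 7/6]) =[-10,- 10, - 10,-10,- 9, - 6,-5, - 4,-2, - 2,-4/5,0,1, 7/6, 7/5,2,5/2, 7, 8] 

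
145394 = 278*523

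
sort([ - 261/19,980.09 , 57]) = [  -  261/19, 57, 980.09]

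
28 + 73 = 101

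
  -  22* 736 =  - 16192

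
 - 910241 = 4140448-5050689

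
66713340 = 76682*870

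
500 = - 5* ( - 100) 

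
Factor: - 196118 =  - 2^1*13^1*19^1*397^1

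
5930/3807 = 1+ 2123/3807 =1.56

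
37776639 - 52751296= - 14974657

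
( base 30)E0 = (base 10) 420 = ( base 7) 1140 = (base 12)2B0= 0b110100100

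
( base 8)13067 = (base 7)22403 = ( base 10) 5687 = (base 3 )21210122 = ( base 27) 7lh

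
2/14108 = 1/7054 = 0.00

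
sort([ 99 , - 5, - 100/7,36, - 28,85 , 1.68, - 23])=[- 28, - 23 ,-100/7, - 5, 1.68,36, 85 , 99]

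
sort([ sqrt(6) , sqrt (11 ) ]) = [sqrt( 6),sqrt ( 11)] 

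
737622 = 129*5718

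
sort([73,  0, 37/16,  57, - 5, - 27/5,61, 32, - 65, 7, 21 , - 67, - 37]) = [ - 67, - 65, - 37, - 27/5,  -  5,0,37/16, 7,21,  32,57 , 61 , 73 ] 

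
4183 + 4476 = 8659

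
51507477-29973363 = 21534114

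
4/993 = 4/993  =  0.00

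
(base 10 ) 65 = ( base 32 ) 21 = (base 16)41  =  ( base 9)72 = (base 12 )55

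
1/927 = 1/927  =  0.00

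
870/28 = 435/14 = 31.07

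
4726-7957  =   - 3231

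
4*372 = 1488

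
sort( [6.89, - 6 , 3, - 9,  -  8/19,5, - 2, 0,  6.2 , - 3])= [- 9 ,- 6, - 3, - 2, - 8/19,0 , 3,5, 6.2, 6.89 ] 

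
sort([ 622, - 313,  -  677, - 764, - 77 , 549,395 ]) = [ -764, - 677,-313, - 77, 395,549,622 ]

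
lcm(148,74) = 148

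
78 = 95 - 17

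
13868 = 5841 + 8027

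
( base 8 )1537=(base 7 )2342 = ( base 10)863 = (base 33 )Q5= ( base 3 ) 1011222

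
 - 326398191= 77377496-403775687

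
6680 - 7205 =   -  525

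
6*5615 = 33690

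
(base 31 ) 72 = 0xdb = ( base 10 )219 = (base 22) 9L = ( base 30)79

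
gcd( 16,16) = 16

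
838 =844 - 6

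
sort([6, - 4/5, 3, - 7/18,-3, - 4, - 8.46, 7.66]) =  [ - 8.46, - 4 , - 3, - 4/5, - 7/18,3, 6, 7.66 ] 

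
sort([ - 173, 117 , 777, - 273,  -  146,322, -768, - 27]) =[-768, - 273,-173 , - 146, - 27, 117, 322, 777 ]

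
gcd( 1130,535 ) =5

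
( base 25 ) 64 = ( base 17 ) 91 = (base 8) 232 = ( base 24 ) 6A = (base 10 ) 154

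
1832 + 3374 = 5206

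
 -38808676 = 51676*(-751) 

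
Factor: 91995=3^1*5^1*6133^1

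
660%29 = 22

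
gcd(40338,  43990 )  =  166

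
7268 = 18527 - 11259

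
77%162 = 77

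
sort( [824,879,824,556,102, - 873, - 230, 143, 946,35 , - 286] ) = [ - 873, - 286, - 230 , 35, 102, 143, 556,824,  824,879,946 ] 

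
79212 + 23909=103121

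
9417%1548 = 129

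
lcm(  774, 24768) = 24768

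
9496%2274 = 400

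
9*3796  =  34164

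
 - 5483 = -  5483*1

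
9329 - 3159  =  6170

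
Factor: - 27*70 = - 1890 = - 2^1*3^3*5^1*7^1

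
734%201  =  131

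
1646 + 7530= 9176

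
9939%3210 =309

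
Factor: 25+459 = 484 = 2^2*11^2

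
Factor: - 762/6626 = - 381/3313 =- 3^1*127^1*3313^ (-1 ) 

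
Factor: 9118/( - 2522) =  - 13^( - 1)*47^1 = - 47/13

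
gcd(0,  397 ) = 397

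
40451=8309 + 32142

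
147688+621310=768998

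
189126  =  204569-15443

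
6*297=1782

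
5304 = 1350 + 3954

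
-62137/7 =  - 62137/7 = - 8876.71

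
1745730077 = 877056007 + 868674070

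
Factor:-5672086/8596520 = - 2836043/4298260 = - 2^( - 2)* 5^( - 1)*7^1*67^1*6047^1 * 214913^(-1) 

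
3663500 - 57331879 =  - 53668379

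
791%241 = 68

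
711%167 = 43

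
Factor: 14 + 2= 16 = 2^4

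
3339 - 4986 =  - 1647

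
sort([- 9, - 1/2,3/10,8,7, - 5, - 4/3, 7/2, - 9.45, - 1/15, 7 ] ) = [ - 9.45, - 9 , - 5 , - 4/3, - 1/2,-1/15, 3/10 , 7/2,7,7, 8]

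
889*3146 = 2796794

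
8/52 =2/13= 0.15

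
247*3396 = 838812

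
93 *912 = 84816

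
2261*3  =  6783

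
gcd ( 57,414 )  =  3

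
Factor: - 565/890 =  - 113/178 = -2^( - 1 )*89^( - 1 ) *113^1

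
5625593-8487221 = -2861628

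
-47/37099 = -1+ 37052/37099 = - 0.00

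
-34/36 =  - 1 + 1/18 = - 0.94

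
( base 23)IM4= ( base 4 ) 2130300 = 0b10011100110000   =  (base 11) 75a0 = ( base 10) 10032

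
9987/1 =9987 =9987.00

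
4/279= 4/279   =  0.01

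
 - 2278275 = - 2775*821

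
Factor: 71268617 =7^1 * 10181231^1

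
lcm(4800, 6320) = 379200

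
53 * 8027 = 425431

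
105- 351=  - 246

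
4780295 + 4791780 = 9572075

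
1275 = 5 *255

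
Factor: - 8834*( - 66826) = 590340884 = 2^2*7^1*631^1*33413^1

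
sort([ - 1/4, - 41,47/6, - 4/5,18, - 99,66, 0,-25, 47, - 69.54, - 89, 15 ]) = [ - 99, - 89, - 69.54,-41, - 25, -4/5, - 1/4,0 , 47/6, 15,18 , 47, 66 ]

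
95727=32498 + 63229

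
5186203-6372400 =-1186197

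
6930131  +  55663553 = 62593684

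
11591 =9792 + 1799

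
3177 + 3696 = 6873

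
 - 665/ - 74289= 665/74289 = 0.01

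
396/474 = 66/79 = 0.84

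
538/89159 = 538/89159=0.01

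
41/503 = 41/503 = 0.08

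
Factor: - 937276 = -2^2*234319^1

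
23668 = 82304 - 58636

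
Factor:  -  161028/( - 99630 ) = 2^1*3^ (  -  1)*5^( - 1) *7^1 * 41^(-1 )*71^1 = 994/615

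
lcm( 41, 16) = 656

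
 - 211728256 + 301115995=89387739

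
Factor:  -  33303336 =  - 2^3*3^1*11^1 * 101^1 *1249^1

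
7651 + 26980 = 34631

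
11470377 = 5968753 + 5501624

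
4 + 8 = 12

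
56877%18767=576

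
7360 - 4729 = 2631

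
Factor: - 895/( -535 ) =179/107 = 107^(- 1)*179^1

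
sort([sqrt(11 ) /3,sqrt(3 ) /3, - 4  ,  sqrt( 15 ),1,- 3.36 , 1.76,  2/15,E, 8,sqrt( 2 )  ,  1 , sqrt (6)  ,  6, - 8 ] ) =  [ - 8,-4, - 3.36, 2/15, sqrt( 3) /3,1 , 1,sqrt( 11 )/3, sqrt( 2 ),1.76, sqrt( 6), E,  sqrt( 15 ),6,8] 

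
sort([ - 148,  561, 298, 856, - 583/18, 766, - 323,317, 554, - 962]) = [ - 962  , -323, - 148, -583/18,  298, 317, 554,561,  766, 856 ]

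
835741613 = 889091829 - 53350216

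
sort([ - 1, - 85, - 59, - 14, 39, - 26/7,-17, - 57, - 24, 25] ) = [ - 85, - 59, - 57, - 24, - 17, - 14, - 26/7, - 1,25,39 ]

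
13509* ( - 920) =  - 12428280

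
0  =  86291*0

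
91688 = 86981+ 4707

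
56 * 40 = 2240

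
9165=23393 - 14228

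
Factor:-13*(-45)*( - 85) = - 3^2 * 5^2*13^1*17^1 = -49725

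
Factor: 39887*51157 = 2040499259 = 39887^1 *51157^1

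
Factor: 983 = 983^1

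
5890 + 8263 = 14153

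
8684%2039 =528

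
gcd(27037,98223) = 1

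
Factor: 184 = 2^3 * 23^1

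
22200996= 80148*277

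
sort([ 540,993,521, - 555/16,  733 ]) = [ - 555/16,521, 540,733,993]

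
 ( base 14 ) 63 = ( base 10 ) 87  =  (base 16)57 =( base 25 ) 3C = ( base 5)322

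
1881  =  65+1816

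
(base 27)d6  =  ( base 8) 545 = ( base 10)357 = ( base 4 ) 11211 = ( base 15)18C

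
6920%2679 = 1562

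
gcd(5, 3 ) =1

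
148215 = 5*29643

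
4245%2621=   1624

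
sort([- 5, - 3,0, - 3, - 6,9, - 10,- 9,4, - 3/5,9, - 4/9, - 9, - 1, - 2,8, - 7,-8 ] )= [ - 10, - 9,-9, - 8,-7, - 6, - 5, - 3 , - 3, - 2, - 1, - 3/5, - 4/9,0,4, 8,9, 9] 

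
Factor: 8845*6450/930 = 1901675/31 = 5^2*29^1*31^( - 1 )* 43^1*61^1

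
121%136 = 121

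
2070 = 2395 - 325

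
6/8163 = 2/2721 = 0.00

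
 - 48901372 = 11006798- 59908170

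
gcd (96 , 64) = 32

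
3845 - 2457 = 1388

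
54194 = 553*98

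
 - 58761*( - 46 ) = 2703006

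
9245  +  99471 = 108716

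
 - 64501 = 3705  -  68206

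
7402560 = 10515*704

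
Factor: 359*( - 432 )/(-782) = 2^3 * 3^3 * 17^( - 1) *23^( - 1) * 359^1 = 77544/391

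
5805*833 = 4835565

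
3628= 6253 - 2625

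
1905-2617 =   -  712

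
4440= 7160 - 2720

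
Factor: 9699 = 3^1*53^1*61^1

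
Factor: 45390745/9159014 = 2^( - 1) * 5^1*  23^( - 1)*199109^(-1)*9078149^1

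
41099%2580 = 2399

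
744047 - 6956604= - 6212557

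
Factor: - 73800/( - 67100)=2^1 * 3^2*11^(-1)*41^1*61^( - 1)= 738/671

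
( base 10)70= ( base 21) 37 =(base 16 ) 46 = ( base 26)2i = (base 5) 240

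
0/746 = 0= 0.00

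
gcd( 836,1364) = 44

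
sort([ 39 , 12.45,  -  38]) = [ - 38,12.45,  39 ] 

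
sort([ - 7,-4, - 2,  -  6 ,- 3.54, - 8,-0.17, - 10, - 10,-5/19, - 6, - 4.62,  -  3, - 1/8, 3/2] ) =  [ - 10, - 10, - 8,-7, - 6,- 6, - 4.62, - 4,-3.54,  -  3, - 2,  -  5/19, - 0.17,-1/8  ,  3/2]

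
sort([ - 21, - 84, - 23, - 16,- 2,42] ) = [ - 84, - 23, -21, - 16, - 2,  42]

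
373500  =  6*62250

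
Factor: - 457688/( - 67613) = 2^3*11^1*13^( - 1) = 88/13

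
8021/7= 1145 + 6/7 =1145.86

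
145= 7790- 7645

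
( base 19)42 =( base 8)116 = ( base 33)2C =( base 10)78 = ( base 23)39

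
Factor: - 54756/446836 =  - 3^4*661^( - 1)=- 81/661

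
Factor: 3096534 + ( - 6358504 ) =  - 2^1*5^1*137^1*2381^1 = - 3261970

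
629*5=3145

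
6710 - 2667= 4043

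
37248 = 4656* 8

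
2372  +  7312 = 9684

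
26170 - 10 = 26160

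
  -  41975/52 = -808 + 41/52 = - 807.21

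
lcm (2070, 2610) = 60030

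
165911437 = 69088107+96823330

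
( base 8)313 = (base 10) 203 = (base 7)410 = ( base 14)107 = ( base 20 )A3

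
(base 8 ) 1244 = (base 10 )676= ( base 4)22210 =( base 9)831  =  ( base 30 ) MG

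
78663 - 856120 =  - 777457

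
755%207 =134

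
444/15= 148/5 = 29.60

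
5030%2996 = 2034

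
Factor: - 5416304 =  - 2^4 * 503^1*673^1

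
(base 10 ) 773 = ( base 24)185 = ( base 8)1405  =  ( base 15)368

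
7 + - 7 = 0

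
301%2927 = 301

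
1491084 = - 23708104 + 25199188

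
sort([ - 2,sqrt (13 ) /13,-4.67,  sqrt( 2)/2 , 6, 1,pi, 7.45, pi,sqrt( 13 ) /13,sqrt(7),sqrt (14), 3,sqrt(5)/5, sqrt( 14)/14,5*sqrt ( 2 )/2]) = [  -  4.67, - 2,sqrt( 14) /14,  sqrt(13 ) /13,sqrt(13 )/13, sqrt(5)/5, sqrt ( 2 ) /2, 1,sqrt( 7),3, pi,  pi,5*sqrt( 2)/2,sqrt( 14 ) , 6,7.45] 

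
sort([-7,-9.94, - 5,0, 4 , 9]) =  [ - 9.94, - 7, - 5,  0,4,  9 ] 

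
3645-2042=1603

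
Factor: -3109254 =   -  2^1*3^1*518209^1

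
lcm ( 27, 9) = 27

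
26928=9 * 2992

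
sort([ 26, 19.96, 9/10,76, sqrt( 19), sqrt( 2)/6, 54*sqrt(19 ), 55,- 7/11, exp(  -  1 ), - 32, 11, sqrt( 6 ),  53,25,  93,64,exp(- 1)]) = [ -32, - 7/11,sqrt(2 )/6, exp(-1),exp(-1 ),9/10,sqrt( 6 ), sqrt( 19), 11, 19.96, 25, 26, 53,55, 64, 76, 93,54 * sqrt(19)]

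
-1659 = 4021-5680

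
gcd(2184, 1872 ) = 312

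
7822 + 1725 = 9547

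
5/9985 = 1/1997 = 0.00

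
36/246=6/41 =0.15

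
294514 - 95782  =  198732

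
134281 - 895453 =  - 761172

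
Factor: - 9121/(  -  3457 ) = 7^1*1303^1*3457^( - 1 )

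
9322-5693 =3629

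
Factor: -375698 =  - 2^1*37^1*5077^1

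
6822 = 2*3411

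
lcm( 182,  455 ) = 910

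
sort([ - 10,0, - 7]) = [- 10, - 7,0]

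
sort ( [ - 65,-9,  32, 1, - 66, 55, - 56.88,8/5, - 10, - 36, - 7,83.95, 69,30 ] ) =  [ - 66, - 65,-56.88,  -  36,-10,  -  9, - 7,1,8/5, 30,32, 55, 69, 83.95] 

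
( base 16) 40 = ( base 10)64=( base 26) 2c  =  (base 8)100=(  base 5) 224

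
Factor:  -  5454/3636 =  - 3/2 =- 2^( - 1 )*3^1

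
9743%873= 140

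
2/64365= 2/64365   =  0.00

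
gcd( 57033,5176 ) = 1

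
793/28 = 793/28 = 28.32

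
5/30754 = 5/30754 =0.00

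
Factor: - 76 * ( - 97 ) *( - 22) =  -162184 = - 2^3*11^1*19^1*97^1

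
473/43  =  11 = 11.00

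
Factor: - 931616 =-2^5*7^1*4159^1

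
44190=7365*6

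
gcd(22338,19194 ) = 6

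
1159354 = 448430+710924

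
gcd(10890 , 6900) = 30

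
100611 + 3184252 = 3284863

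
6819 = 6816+3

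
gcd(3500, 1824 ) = 4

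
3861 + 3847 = 7708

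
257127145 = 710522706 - 453395561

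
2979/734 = 4 + 43/734   =  4.06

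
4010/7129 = 4010/7129 = 0.56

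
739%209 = 112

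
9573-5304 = 4269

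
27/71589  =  9/23863 =0.00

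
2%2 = 0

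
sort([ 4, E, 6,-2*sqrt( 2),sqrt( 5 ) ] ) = [-2*sqrt (2 ), sqrt(5),E, 4, 6]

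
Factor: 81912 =2^3*3^1*3413^1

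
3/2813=3/2813= 0.00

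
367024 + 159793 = 526817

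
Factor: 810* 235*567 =2^1*3^8*5^2*7^1*47^1  =  107928450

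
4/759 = 4/759 = 0.01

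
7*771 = 5397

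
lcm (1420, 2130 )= 4260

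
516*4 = 2064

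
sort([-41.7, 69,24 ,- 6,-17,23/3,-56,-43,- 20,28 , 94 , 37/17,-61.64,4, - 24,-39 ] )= [ - 61.64,- 56, - 43 ,-41.7,  -  39, - 24,-20,- 17, - 6 , 37/17, 4,23/3 , 24, 28,69, 94 ] 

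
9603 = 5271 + 4332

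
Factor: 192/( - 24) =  - 2^3 = - 8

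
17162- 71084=-53922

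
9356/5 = 1871 + 1/5 = 1871.20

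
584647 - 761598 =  - 176951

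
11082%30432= 11082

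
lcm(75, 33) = 825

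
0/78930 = 0 = 0.00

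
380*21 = 7980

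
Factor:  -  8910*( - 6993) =62307630=2^1*3^7*5^1 * 7^1 * 11^1*37^1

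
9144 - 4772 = 4372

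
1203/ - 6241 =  - 1 + 5038/6241 = -0.19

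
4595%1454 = 233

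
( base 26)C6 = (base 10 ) 318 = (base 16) 13e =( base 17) 11c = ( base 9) 383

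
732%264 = 204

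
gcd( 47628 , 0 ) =47628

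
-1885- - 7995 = 6110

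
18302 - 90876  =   - 72574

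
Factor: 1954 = 2^1*977^1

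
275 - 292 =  - 17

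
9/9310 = 9/9310 = 0.00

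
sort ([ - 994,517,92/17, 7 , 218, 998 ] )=[  -  994, 92/17,7,218 , 517,  998]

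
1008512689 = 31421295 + 977091394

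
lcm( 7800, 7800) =7800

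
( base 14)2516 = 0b1100101011000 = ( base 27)8O8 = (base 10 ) 6488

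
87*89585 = 7793895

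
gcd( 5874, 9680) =22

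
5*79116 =395580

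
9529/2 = 4764 + 1/2 = 4764.50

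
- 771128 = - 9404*82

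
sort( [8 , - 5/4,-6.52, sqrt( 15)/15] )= [  -  6.52 , - 5/4,sqrt (15 )/15, 8 ] 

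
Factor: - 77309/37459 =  - 97/47  =  -47^( - 1)*97^1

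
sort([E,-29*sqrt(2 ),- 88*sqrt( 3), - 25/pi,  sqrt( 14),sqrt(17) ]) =[  -  88*sqrt (3), -29*sqrt( 2),-25/pi,E, sqrt (14),  sqrt(17) ] 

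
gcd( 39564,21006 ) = 18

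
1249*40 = 49960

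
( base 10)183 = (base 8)267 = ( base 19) 9C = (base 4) 2313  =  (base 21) 8F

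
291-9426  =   -9135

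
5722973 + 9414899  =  15137872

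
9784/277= 9784/277= 35.32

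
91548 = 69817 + 21731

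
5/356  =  5/356  =  0.01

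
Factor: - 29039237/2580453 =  - 3^(  -  2)*29^1*163^( - 1 )*1759^(-1 )*1001353^1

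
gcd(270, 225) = 45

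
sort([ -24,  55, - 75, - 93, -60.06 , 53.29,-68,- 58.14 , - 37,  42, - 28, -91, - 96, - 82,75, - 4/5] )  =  [-96, - 93, - 91, - 82, - 75,  -  68, - 60.06, - 58.14 ,- 37,-28, - 24, - 4/5, 42,  53.29,55, 75]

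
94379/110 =94379/110= 857.99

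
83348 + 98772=182120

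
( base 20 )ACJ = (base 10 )4259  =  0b1000010100011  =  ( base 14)17a3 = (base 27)5mk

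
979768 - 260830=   718938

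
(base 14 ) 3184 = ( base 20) 1174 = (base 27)BJC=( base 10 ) 8544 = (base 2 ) 10000101100000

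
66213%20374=5091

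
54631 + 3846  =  58477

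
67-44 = 23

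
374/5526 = 187/2763 = 0.07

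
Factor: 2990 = 2^1*5^1*13^1*23^1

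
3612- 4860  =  - 1248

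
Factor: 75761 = 7^1*79^1*137^1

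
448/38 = 224/19  =  11.79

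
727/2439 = 727/2439 = 0.30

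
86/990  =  43/495 = 0.09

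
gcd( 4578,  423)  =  3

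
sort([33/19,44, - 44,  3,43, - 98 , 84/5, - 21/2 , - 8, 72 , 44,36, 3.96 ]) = [ - 98, - 44,-21/2, - 8,33/19 , 3  ,  3.96,84/5, 36, 43,  44,44 , 72 ] 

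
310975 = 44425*7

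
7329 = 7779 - 450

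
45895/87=45895/87= 527.53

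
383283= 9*42587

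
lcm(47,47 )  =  47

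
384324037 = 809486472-425162435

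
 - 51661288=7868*(-6566 ) 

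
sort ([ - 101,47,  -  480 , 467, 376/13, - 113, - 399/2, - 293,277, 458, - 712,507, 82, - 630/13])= [ - 712,-480, - 293, - 399/2, - 113 ,  -  101, - 630/13,376/13,47,82  ,  277,  458,467,507] 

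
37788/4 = 9447  =  9447.00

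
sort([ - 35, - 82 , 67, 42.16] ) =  [  -  82, - 35, 42.16, 67] 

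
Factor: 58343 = 41^1 * 1423^1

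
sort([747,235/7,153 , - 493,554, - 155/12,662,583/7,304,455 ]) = [-493, - 155/12,235/7,583/7,153,  304,  455, 554,662, 747]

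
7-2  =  5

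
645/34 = 18+33/34 = 18.97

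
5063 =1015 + 4048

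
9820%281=266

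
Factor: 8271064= 2^3 * 191^1 *5413^1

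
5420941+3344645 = 8765586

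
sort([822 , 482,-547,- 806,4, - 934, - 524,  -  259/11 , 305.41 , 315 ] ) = [ -934 , - 806, - 547,-524, - 259/11,4,305.41,315,482 , 822] 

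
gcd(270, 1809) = 27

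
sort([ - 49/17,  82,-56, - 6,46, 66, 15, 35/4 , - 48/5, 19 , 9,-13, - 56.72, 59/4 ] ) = [ - 56.72,-56,-13 , - 48/5, - 6, - 49/17, 35/4, 9,59/4, 15,  19, 46,66, 82]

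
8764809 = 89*98481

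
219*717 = 157023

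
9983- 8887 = 1096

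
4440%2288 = 2152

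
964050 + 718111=1682161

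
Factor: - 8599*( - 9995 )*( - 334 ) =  - 2^1 *5^1*167^1*1999^1*8599^1 = - 28706299670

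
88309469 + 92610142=180919611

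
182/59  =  3 + 5/59 = 3.08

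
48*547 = 26256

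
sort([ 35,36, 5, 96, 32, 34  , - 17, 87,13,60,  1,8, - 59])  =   [ - 59,- 17, 1, 5,8 , 13, 32, 34, 35  ,  36,60,87, 96] 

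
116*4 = 464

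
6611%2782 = 1047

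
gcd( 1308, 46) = 2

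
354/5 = 70 + 4/5= 70.80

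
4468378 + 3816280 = 8284658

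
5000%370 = 190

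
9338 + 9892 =19230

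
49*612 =29988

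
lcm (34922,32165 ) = 1222270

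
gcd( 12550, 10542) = 502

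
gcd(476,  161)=7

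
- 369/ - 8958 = 123/2986 = 0.04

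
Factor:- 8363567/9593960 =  - 2^( - 3 )*5^( - 1 )*239849^ ( - 1 )*8363567^1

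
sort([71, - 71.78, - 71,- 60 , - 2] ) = [ - 71.78, -71, - 60, - 2 , 71]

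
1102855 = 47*23465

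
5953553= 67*88859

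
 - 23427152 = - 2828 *8284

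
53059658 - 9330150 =43729508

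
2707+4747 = 7454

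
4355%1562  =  1231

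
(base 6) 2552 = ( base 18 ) 1he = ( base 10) 644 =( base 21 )19E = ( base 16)284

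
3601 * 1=3601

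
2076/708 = 173/59 = 2.93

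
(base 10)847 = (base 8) 1517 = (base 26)16f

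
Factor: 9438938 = 2^1*41^1*59^1*1951^1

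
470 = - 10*( - 47 )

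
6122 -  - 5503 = 11625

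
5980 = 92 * 65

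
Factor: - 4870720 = - 2^6*5^1*31^1 * 491^1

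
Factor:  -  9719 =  -9719^1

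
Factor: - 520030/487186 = -95/89 = -  5^1*19^1*89^( - 1 )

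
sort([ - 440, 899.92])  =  [ - 440,  899.92]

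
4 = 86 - 82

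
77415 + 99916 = 177331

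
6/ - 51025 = -6/51025 =- 0.00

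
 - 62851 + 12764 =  - 50087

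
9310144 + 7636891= 16947035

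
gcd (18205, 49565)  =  5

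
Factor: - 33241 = - 13^1*2557^1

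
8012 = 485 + 7527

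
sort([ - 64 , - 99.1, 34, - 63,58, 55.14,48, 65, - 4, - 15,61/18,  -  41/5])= [-99.1, - 64, - 63, - 15, - 41/5,-4, 61/18,34, 48,55.14,58, 65 ]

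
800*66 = 52800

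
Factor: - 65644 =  - 2^2*16411^1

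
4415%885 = 875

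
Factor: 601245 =3^2*5^1*31^1*431^1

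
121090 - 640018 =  - 518928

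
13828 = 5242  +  8586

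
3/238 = 3/238 =0.01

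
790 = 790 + 0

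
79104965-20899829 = 58205136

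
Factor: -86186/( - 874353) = 2^1*3^(-1)*379^(-1)*769^(  -  1)*43093^1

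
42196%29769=12427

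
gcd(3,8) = 1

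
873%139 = 39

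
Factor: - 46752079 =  - 11^1*4250189^1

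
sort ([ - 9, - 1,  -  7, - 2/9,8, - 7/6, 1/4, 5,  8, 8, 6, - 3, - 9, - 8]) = [- 9, - 9  , - 8, - 7,- 3, - 7/6, - 1, - 2/9, 1/4, 5, 6, 8, 8, 8]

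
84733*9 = 762597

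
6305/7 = 6305/7 =900.71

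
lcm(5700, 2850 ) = 5700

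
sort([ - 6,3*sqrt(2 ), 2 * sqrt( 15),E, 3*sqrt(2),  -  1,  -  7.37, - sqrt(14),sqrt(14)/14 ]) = [ - 7.37, - 6,-sqrt( 14),-1,sqrt( 14 ) /14 , E,3 * sqrt( 2 ), 3*sqrt(2),2 * sqrt( 15)]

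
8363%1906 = 739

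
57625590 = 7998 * 7205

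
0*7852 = 0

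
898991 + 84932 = 983923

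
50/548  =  25/274 = 0.09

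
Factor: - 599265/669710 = -2^ ( - 1)*3^3*23^1*347^ (-1) = - 621/694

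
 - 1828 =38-1866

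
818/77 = 818/77 = 10.62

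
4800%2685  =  2115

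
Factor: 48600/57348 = 50/59=2^1 * 5^2*59^(-1)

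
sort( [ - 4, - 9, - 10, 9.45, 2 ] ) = [ - 10, - 9, -4, 2, 9.45 ] 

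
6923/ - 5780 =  -6923/5780 = -1.20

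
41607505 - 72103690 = - 30496185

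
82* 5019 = 411558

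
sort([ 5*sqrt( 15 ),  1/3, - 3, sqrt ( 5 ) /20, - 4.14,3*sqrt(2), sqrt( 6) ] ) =[-4.14, - 3, sqrt(5)/20 , 1/3,sqrt(6), 3* sqrt( 2 ), 5*sqrt(15 ) ] 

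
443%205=33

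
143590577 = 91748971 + 51841606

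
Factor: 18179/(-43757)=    - 371/893= - 7^1*  19^( - 1) * 47^( - 1)*53^1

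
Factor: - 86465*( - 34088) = 2947418920  =  2^3*5^1 *4261^1*17293^1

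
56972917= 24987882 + 31985035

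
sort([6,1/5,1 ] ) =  [1/5, 1, 6 ] 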